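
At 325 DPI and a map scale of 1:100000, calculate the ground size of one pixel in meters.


pixel_cm = 2.54 / 325 ≈ 0.007815 cm
ground = pixel_cm * 100000 / 100 = 2.54 * 100000 / (325 * 100) = 254000 / 32500 ≈ 7.82 m

7.82 m


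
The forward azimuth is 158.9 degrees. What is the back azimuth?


back azimuth = (158.9 + 180) mod 360 = 338.9 degrees

338.9 degrees


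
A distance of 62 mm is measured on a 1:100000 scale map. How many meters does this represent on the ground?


ground = 62 mm * 100000 / 1000 = 6200.0 m

6200.0 m


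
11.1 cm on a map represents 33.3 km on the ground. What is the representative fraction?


ground = 33.3 km = 3330000 cm; RF denominator = ground / map = 3330000 / 11.1 = 300000; RF = 1:300000

1:300000


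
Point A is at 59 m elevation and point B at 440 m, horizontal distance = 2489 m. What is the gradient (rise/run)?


gradient = (440 - 59) / 2489 = 381 / 2489 = 0.1531

0.1531


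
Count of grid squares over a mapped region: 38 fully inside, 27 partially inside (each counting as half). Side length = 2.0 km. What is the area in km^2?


effective squares = 38 + 27 * 0.5 = 51.5
area = 51.5 * 4.0 = 206.0 km^2

206.0 km^2


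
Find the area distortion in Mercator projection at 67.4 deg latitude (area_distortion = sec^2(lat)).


area_distortion = 1/cos^2(67.4) = 6.771

6.771


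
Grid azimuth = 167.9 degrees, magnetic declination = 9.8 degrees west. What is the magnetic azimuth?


magnetic azimuth = grid azimuth - declination (east +ve)
mag_az = 167.9 - -9.8 = 177.7 degrees

177.7 degrees


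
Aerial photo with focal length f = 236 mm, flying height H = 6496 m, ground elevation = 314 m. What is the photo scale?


scale = f / (H - h) = 236 mm / 6182 m = 236 / 6182000 = 1:26195

1:26195


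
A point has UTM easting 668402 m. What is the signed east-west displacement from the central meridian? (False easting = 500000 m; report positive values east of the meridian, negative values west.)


displacement = 668402 - 500000 = 168402 m

168402 m


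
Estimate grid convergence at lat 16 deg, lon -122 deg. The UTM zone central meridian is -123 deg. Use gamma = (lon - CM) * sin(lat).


gamma = (-122 - -123) * sin(16) = 1 * 0.275637 = 0.276 degrees

0.276 degrees


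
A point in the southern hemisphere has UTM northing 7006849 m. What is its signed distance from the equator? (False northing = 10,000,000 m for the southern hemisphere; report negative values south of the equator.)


For southern: actual = 7006849 - 10000000 = -2993151 m

-2993151 m


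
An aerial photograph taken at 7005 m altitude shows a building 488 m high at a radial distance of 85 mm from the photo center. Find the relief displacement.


d = h * r / H = 488 * 85 / 7005 = 5.92 mm

5.92 mm


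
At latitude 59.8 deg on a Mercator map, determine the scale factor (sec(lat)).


SF = 1 / cos(59.8) = 1 / 0.50302 = 1.988

1.988


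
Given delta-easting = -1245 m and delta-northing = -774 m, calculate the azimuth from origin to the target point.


az = atan2(-1245, -774) = -121.9 deg
adjusted to 0-360: 238.1 degrees

238.1 degrees


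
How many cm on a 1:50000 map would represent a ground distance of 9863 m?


map_cm = 9863 * 100 / 50000 = 19.726 cm ≈ 19.73 cm

19.73 cm


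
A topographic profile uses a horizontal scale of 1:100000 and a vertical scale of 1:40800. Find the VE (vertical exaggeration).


VE = horizontal_scale / vertical_scale = 100000 / 40800 ≈ 2.5

2.5x


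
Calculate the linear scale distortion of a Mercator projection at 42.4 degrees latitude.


SF = 1 / cos(42.4) = 1 / 0.738455 = 1.354

1.354


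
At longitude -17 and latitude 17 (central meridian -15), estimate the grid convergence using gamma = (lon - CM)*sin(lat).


gamma = (-17 - -15) * sin(17) = -2 * 0.292372 = -0.585 degrees

-0.585 degrees


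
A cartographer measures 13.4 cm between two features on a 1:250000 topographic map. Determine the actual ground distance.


ground = 13.4 cm * 250000 / 100 = 33500.0 m = 33.5 km

33.5 km


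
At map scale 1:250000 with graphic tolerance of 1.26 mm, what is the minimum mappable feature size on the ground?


ground = 1.26 mm * 250000 / 1000 = 315.0 m

315.0 m


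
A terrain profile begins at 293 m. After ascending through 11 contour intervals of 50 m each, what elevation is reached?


elevation = 293 + 11 * 50 = 843 m

843 m


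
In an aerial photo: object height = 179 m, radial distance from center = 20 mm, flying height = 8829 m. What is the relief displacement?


d = h * r / H = 179 * 20 / 8829 = 0.41 mm

0.41 mm


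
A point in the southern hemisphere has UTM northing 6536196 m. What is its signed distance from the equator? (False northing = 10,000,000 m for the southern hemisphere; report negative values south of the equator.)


For southern: actual = 6536196 - 10000000 = -3463804 m

-3463804 m


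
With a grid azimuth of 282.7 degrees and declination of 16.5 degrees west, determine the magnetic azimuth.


magnetic azimuth = grid azimuth - declination (east +ve)
mag_az = 282.7 - -16.5 = 299.2 degrees

299.2 degrees


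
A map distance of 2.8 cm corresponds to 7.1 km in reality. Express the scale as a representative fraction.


ground = 7.1 km = 710000 cm; RF denominator = ground / map = 710000 / 2.8 ≈ 253571; RF = 1:253571

1:253571


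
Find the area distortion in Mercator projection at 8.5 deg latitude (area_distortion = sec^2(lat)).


area_distortion = 1/cos^2(8.5) = 1.022

1.022


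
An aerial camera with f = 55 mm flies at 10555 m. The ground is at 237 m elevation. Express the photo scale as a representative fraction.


scale = f / (H - h) = 55 mm / 10318 m = 55 / 10318000 = 1:187600

1:187600


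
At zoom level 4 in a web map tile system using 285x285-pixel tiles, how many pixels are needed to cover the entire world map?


tiles per axis = 2^4 = 16
total tiles = 16^2 = 256
pixels per axis = 16 * 285 = 4560
total pixels = 4560^2 = 20793600

20793600 pixels


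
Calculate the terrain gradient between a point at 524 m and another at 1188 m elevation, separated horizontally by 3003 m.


gradient = (1188 - 524) / 3003 = 664 / 3003 = 0.2211

0.2211


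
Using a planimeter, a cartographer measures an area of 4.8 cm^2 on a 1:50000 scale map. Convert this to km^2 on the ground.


ground_area = 4.8 * (50000/100)^2 = 1200000.0 m^2 = 1.2 km^2

1.2 km^2


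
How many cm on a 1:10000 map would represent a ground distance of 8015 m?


map_cm = 8015 * 100 / 10000 = 80.15 cm

80.15 cm


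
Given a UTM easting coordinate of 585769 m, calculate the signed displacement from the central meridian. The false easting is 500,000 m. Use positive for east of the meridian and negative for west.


displacement = 585769 - 500000 = 85769 m

85769 m


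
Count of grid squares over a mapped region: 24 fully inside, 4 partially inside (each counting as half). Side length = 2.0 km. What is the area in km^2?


effective squares = 24 + 4 * 0.5 = 26.0
area = 26.0 * 4.0 = 104.0 km^2

104.0 km^2


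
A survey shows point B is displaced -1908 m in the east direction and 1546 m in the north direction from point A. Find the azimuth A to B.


az = atan2(-1908, 1546) = -51.0 deg
adjusted to 0-360: 309.0 degrees

309.0 degrees


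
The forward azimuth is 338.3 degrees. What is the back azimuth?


back azimuth = (338.3 + 180) mod 360 = 158.3 degrees

158.3 degrees


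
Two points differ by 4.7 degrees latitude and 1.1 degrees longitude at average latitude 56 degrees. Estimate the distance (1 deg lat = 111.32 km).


dlat_km = 4.7 * 111.32 = 523.204
dlon_km = 1.1 * 111.32 * cos(56) ≈ 68.474
dist = sqrt(523.204^2 + 68.474^2) ≈ 527.7 km

527.7 km


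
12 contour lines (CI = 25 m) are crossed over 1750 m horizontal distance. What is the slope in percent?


elevation change = 12 * 25 = 300 m
slope = 300 / 1750 * 100 = 17.1%

17.1%


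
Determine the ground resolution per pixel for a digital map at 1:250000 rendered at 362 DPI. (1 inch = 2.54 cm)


pixel_cm = 2.54 / 362 ≈ 0.007017 cm
ground = pixel_cm * 250000 / 100 = 2.54 * 250000 / (362 * 100) = 635000 / 36200 ≈ 17.54 m

17.54 m


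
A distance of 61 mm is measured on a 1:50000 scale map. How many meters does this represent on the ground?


ground = 61 mm * 50000 / 1000 = 3050.0 m

3050.0 m


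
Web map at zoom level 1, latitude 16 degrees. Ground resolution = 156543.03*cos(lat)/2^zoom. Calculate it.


res = 156543.03 * cos(16) / 2^1 = 156543.03 * 0.9612617 / 2 = 75239.41 m/pixel

75239.41 m/pixel


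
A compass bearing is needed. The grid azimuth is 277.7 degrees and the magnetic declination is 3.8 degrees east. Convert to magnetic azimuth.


magnetic azimuth = grid azimuth - declination (east +ve)
mag_az = 277.7 - 3.8 = 273.9 degrees

273.9 degrees


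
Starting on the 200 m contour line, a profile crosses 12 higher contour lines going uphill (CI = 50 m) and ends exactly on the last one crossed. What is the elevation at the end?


elevation = 200 + 12 * 50 = 800 m

800 m


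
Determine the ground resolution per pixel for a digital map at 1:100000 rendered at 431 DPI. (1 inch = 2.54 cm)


pixel_cm = 2.54 / 431 ≈ 0.005893 cm
ground = pixel_cm * 100000 / 100 = 2.54 * 100000 / (431 * 100) = 254000 / 43100 ≈ 5.89 m

5.89 m


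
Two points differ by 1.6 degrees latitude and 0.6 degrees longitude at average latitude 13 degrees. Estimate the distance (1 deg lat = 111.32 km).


dlat_km = 1.6 * 111.32 = 178.112
dlon_km = 0.6 * 111.32 * cos(13) ≈ 65.08
dist = sqrt(178.112^2 + 65.08^2) ≈ 189.6 km

189.6 km


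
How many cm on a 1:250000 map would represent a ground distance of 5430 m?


map_cm = 5430 * 100 / 250000 = 2.172 cm ≈ 2.17 cm

2.17 cm


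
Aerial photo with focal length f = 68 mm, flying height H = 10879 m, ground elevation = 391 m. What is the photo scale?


scale = f / (H - h) = 68 mm / 10488 m = 68 / 10488000 = 1:154235

1:154235


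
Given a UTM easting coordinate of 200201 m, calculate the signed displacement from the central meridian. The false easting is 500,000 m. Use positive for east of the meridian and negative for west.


displacement = 200201 - 500000 = -299799 m

-299799 m


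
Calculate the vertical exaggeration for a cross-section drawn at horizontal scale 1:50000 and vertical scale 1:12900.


VE = horizontal_scale / vertical_scale = 50000 / 12900 ≈ 3.9

3.9x


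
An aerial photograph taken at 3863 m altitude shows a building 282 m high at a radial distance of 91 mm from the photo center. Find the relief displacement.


d = h * r / H = 282 * 91 / 3863 = 6.64 mm

6.64 mm


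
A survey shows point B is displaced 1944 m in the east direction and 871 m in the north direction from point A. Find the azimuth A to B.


az = atan2(1944, 871) = 65.9 deg
adjusted to 0-360: 65.9 degrees

65.9 degrees


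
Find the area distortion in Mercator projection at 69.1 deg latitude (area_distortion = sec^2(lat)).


area_distortion = 1/cos^2(69.1) = 7.858

7.858


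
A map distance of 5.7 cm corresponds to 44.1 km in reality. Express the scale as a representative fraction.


ground = 44.1 km = 4410000 cm; RF denominator = ground / map = 4410000 / 5.7 ≈ 773684; RF = 1:773684

1:773684


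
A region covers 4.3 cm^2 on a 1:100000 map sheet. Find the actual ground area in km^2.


ground_area = 4.3 * (100000/100)^2 = 4300000.0 m^2 = 4.3 km^2

4.3 km^2


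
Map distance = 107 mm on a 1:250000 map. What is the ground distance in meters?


ground = 107 mm * 250000 / 1000 = 26750.0 m

26750.0 m


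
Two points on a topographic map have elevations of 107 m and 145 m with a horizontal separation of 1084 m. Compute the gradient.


gradient = (145 - 107) / 1084 = 38 / 1084 = 0.0351

0.0351


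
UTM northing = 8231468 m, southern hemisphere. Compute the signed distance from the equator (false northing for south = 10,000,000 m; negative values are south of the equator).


For southern: actual = 8231468 - 10000000 = -1768532 m

-1768532 m


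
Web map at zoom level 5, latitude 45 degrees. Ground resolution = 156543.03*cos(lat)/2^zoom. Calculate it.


res = 156543.03 * cos(45) / 2^5 = 156543.03 * 0.70710678 / 32 = 3459.14 m/pixel

3459.14 m/pixel


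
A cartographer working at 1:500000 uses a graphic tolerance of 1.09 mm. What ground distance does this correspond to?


ground = 1.09 mm * 500000 / 1000 = 545.0 m

545.0 m


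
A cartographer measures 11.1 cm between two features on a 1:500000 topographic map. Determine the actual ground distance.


ground = 11.1 cm * 500000 / 100 = 55500.0 m = 55.5 km

55.5 km


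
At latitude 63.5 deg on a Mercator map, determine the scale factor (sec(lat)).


SF = 1 / cos(63.5) = 1 / 0.446198 = 2.241

2.241


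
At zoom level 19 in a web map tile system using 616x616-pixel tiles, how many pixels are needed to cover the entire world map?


tiles per axis = 2^19 = 524288
total tiles = 524288^2 = 274877906944
pixels per axis = 524288 * 616 = 322961408
total pixels = 322961408^2 = 104304071057342464

104304071057342464 pixels


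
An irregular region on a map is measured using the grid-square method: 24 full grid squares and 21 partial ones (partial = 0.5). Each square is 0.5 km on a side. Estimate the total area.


effective squares = 24 + 21 * 0.5 = 34.5
area = 34.5 * 0.25 = 8.625 km^2

8.625 km^2


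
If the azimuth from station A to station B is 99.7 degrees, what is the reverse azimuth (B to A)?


back azimuth = (99.7 + 180) mod 360 = 279.7 degrees

279.7 degrees


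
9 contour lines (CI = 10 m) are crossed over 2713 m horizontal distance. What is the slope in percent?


elevation change = 9 * 10 = 90 m
slope = 90 / 2713 * 100 = 3.3%

3.3%


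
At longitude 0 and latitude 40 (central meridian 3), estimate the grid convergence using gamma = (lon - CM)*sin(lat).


gamma = (0 - 3) * sin(40) = -3 * 0.642788 = -1.928 degrees

-1.928 degrees


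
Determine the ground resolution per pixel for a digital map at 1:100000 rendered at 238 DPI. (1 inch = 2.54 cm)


pixel_cm = 2.54 / 238 ≈ 0.010672 cm
ground = pixel_cm * 100000 / 100 = 2.54 * 100000 / (238 * 100) = 254000 / 23800 ≈ 10.67 m

10.67 m


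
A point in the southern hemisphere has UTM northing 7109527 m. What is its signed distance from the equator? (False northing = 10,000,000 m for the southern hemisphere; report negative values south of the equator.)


For southern: actual = 7109527 - 10000000 = -2890473 m

-2890473 m


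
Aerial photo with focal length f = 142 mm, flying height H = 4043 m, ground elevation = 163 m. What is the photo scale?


scale = f / (H - h) = 142 mm / 3880 m = 142 / 3880000 = 1:27324

1:27324


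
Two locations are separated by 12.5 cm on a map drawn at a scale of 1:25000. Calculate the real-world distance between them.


ground = 12.5 cm * 25000 / 100 = 3125.0 m = 3.125 km

3.125 km


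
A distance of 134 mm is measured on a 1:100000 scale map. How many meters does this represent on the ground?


ground = 134 mm * 100000 / 1000 = 13400.0 m

13400.0 m


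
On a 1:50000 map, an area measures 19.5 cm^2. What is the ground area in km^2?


ground_area = 19.5 * (50000/100)^2 = 4875000.0 m^2 = 4.875 km^2

4.875 km^2


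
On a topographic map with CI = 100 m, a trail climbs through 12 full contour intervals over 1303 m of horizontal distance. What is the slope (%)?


elevation change = 12 * 100 = 1200 m
slope = 1200 / 1303 * 100 = 92.1%

92.1%


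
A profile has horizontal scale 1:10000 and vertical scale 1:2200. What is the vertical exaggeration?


VE = horizontal_scale / vertical_scale = 10000 / 2200 ≈ 4.5

4.5x


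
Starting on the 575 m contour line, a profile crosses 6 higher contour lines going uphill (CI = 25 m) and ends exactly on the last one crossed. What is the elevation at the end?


elevation = 575 + 6 * 25 = 725 m

725 m


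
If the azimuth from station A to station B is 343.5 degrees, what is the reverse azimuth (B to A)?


back azimuth = (343.5 + 180) mod 360 = 163.5 degrees

163.5 degrees


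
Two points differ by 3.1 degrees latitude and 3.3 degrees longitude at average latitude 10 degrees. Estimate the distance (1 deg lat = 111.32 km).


dlat_km = 3.1 * 111.32 = 345.092
dlon_km = 3.3 * 111.32 * cos(10) ≈ 361.775
dist = sqrt(345.092^2 + 361.775^2) ≈ 500.0 km

500.0 km


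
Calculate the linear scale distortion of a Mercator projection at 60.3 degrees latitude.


SF = 1 / cos(60.3) = 1 / 0.495459 = 2.018

2.018


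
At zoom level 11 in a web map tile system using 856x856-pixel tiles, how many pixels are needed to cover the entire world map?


tiles per axis = 2^11 = 2048
total tiles = 2048^2 = 4194304
pixels per axis = 2048 * 856 = 1753088
total pixels = 1753088^2 = 3073317535744

3073317535744 pixels


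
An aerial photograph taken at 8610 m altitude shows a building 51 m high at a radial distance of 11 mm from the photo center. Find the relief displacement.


d = h * r / H = 51 * 11 / 8610 = 0.07 mm

0.07 mm


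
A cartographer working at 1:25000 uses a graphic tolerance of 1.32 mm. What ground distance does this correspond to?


ground = 1.32 mm * 25000 / 1000 = 33.0 m

33.0 m


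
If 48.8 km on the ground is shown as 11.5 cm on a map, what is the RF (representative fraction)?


ground = 48.8 km = 4880000 cm; RF denominator = ground / map = 4880000 / 11.5 ≈ 424348; RF = 1:424348

1:424348


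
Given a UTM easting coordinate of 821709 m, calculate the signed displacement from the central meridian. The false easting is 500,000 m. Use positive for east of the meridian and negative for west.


displacement = 821709 - 500000 = 321709 m

321709 m


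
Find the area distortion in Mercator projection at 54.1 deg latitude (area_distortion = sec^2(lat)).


area_distortion = 1/cos^2(54.1) = 2.908

2.908


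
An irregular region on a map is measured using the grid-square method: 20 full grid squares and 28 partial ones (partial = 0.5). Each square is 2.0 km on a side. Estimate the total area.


effective squares = 20 + 28 * 0.5 = 34.0
area = 34.0 * 4.0 = 136.0 km^2

136.0 km^2


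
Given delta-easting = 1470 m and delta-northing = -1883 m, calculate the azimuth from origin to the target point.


az = atan2(1470, -1883) = 142.0 deg
adjusted to 0-360: 142.0 degrees

142.0 degrees


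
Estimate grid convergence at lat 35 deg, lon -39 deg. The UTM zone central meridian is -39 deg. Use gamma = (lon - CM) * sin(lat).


gamma = (-39 - -39) * sin(35) = 0 * 0.573576 = 0.0 degrees

0.0 degrees


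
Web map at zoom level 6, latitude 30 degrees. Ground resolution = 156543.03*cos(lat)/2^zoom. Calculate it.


res = 156543.03 * cos(30) / 2^6 = 156543.03 * 0.8660254 / 64 = 2118.29 m/pixel

2118.29 m/pixel


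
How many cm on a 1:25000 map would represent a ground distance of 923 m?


map_cm = 923 * 100 / 25000 = 3.692 cm ≈ 3.69 cm

3.69 cm


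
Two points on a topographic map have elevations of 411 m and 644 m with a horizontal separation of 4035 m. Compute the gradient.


gradient = (644 - 411) / 4035 = 233 / 4035 = 0.0577

0.0577


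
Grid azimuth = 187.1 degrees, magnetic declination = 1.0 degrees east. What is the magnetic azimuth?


magnetic azimuth = grid azimuth - declination (east +ve)
mag_az = 187.1 - 1.0 = 186.1 degrees

186.1 degrees


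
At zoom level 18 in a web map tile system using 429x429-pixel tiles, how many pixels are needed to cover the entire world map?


tiles per axis = 2^18 = 262144
total tiles = 262144^2 = 68719476736
pixels per axis = 262144 * 429 = 112459776
total pixels = 112459776^2 = 12647201217970176

12647201217970176 pixels


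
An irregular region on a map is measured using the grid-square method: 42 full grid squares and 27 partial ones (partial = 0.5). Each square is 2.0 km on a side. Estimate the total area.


effective squares = 42 + 27 * 0.5 = 55.5
area = 55.5 * 4.0 = 222.0 km^2

222.0 km^2


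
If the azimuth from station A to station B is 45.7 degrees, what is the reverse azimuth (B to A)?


back azimuth = (45.7 + 180) mod 360 = 225.7 degrees

225.7 degrees


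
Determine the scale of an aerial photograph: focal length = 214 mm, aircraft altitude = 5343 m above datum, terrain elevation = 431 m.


scale = f / (H - h) = 214 mm / 4912 m = 214 / 4912000 = 1:22953

1:22953


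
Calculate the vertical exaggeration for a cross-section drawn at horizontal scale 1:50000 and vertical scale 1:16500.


VE = horizontal_scale / vertical_scale = 50000 / 16500 ≈ 3.0

3.0x


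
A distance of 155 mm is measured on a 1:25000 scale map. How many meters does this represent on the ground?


ground = 155 mm * 25000 / 1000 = 3875.0 m

3875.0 m


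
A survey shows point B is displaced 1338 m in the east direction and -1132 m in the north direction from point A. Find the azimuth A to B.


az = atan2(1338, -1132) = 130.2 deg
adjusted to 0-360: 130.2 degrees

130.2 degrees


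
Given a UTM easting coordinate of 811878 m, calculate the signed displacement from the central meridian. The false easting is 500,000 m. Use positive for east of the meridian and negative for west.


displacement = 811878 - 500000 = 311878 m

311878 m


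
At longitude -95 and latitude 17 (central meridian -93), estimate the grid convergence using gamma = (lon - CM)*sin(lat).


gamma = (-95 - -93) * sin(17) = -2 * 0.292372 = -0.585 degrees

-0.585 degrees


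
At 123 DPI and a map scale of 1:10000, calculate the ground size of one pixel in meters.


pixel_cm = 2.54 / 123 ≈ 0.02065 cm
ground = pixel_cm * 10000 / 100 = 2.54 * 10000 / (123 * 100) = 25400 / 12300 ≈ 2.07 m

2.07 m


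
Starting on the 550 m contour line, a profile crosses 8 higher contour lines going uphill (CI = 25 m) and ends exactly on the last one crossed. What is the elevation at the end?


elevation = 550 + 8 * 25 = 750 m

750 m


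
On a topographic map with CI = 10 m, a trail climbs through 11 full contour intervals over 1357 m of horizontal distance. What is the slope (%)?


elevation change = 11 * 10 = 110 m
slope = 110 / 1357 * 100 = 8.1%

8.1%


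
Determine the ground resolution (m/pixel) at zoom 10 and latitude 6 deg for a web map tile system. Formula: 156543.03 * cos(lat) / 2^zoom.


res = 156543.03 * cos(6) / 2^10 = 156543.03 * 0.9945219 / 1024 = 152.04 m/pixel

152.04 m/pixel


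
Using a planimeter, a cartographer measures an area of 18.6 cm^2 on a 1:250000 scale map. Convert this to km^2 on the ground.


ground_area = 18.6 * (250000/100)^2 = 116250000.0 m^2 = 116.25 km^2

116.25 km^2


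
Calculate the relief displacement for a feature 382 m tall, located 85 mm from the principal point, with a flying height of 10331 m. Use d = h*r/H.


d = h * r / H = 382 * 85 / 10331 = 3.14 mm

3.14 mm


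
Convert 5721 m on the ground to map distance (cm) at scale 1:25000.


map_cm = 5721 * 100 / 25000 = 22.884 cm ≈ 22.88 cm

22.88 cm


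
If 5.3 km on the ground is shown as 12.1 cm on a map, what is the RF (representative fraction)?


ground = 5.3 km = 530000 cm; RF denominator = ground / map = 530000 / 12.1 ≈ 43802; RF = 1:43802

1:43802


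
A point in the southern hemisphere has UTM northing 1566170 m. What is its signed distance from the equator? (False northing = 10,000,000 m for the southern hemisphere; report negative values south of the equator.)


For southern: actual = 1566170 - 10000000 = -8433830 m

-8433830 m


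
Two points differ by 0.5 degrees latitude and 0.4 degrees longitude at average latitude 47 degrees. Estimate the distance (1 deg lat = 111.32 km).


dlat_km = 0.5 * 111.32 = 55.66
dlon_km = 0.4 * 111.32 * cos(47) ≈ 30.368
dist = sqrt(55.66^2 + 30.368^2) ≈ 63.4 km

63.4 km


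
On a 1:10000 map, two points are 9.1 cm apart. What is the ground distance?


ground = 9.1 cm * 10000 / 100 = 910.0 m

910.0 m


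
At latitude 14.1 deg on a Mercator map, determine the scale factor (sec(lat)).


SF = 1 / cos(14.1) = 1 / 0.969872 = 1.031

1.031


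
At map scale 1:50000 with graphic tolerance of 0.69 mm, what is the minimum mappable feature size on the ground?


ground = 0.69 mm * 50000 / 1000 = 34.5 m

34.5 m


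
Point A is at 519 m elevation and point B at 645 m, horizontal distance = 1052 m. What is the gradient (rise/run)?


gradient = (645 - 519) / 1052 = 126 / 1052 = 0.1198

0.1198


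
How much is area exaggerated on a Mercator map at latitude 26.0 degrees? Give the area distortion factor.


area_distortion = 1/cos^2(26.0) = 1.238

1.238


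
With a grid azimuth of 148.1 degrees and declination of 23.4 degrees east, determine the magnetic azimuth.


magnetic azimuth = grid azimuth - declination (east +ve)
mag_az = 148.1 - 23.4 = 124.7 degrees

124.7 degrees


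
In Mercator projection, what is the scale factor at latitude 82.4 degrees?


SF = 1 / cos(82.4) = 1 / 0.132256 = 7.561

7.561


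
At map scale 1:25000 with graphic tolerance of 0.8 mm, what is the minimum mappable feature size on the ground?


ground = 0.8 mm * 25000 / 1000 = 20.0 m

20.0 m


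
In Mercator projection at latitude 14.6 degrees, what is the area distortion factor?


area_distortion = 1/cos^2(14.6) = 1.068

1.068


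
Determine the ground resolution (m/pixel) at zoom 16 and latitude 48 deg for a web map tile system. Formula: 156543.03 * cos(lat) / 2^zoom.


res = 156543.03 * cos(48) / 2^16 = 156543.03 * 0.66913061 / 65536 = 1.6 m/pixel

1.6 m/pixel


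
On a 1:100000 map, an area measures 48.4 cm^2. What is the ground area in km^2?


ground_area = 48.4 * (100000/100)^2 = 48400000.0 m^2 = 48.4 km^2

48.4 km^2


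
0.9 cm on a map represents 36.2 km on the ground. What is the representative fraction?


ground = 36.2 km = 3620000 cm; RF denominator = ground / map = 3620000 / 0.9 ≈ 4022222; RF = 1:4022222

1:4022222


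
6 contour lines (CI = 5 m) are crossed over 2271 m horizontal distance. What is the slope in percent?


elevation change = 6 * 5 = 30 m
slope = 30 / 2271 * 100 = 1.3%

1.3%


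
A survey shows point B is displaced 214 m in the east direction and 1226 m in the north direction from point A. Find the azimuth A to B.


az = atan2(214, 1226) = 9.9 deg
adjusted to 0-360: 9.9 degrees

9.9 degrees


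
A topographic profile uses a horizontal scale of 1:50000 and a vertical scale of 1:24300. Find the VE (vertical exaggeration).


VE = horizontal_scale / vertical_scale = 50000 / 24300 ≈ 2.1

2.1x


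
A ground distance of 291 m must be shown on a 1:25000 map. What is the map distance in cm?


map_cm = 291 * 100 / 25000 = 1.164 cm ≈ 1.16 cm

1.16 cm


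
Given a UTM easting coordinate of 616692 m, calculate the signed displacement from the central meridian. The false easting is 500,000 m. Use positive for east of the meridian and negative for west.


displacement = 616692 - 500000 = 116692 m

116692 m


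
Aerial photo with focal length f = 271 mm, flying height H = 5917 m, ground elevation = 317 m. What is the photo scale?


scale = f / (H - h) = 271 mm / 5600 m = 271 / 5600000 = 1:20664

1:20664


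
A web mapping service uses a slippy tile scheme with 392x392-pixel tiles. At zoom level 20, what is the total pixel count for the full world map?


tiles per axis = 2^20 = 1048576
total tiles = 1048576^2 = 1099511627776
pixels per axis = 1048576 * 392 = 411041792
total pixels = 411041792^2 = 168955354770571264

168955354770571264 pixels


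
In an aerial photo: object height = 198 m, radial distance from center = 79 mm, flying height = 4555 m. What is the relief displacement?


d = h * r / H = 198 * 79 / 4555 = 3.43 mm

3.43 mm


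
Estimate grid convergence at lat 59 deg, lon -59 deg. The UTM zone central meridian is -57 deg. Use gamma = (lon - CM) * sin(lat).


gamma = (-59 - -57) * sin(59) = -2 * 0.857167 = -1.714 degrees

-1.714 degrees


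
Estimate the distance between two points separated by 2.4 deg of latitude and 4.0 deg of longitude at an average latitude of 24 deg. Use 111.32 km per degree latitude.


dlat_km = 2.4 * 111.32 = 267.168
dlon_km = 4.0 * 111.32 * cos(24) ≈ 406.784
dist = sqrt(267.168^2 + 406.784^2) ≈ 486.7 km

486.7 km


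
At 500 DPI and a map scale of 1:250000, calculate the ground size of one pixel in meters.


pixel_cm = 2.54 / 500 = 0.00508 cm
ground = pixel_cm * 250000 / 100 = 2.54 * 250000 / (500 * 100) = 635000 / 50000 = 12.7 m

12.7 m


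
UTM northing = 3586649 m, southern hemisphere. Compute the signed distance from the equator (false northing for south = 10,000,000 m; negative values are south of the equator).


For southern: actual = 3586649 - 10000000 = -6413351 m

-6413351 m


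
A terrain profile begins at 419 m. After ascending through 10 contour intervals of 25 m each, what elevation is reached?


elevation = 419 + 10 * 25 = 669 m

669 m


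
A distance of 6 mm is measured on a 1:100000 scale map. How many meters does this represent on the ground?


ground = 6 mm * 100000 / 1000 = 600.0 m

600.0 m


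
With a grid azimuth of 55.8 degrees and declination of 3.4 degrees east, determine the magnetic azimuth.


magnetic azimuth = grid azimuth - declination (east +ve)
mag_az = 55.8 - 3.4 = 52.4 degrees

52.4 degrees


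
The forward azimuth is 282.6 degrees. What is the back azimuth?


back azimuth = (282.6 + 180) mod 360 = 102.6 degrees

102.6 degrees


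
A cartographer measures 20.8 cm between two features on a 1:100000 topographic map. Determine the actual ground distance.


ground = 20.8 cm * 100000 / 100 = 20800.0 m = 20.8 km

20.8 km


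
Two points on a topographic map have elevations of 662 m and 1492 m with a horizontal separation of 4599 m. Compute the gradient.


gradient = (1492 - 662) / 4599 = 830 / 4599 = 0.1805

0.1805


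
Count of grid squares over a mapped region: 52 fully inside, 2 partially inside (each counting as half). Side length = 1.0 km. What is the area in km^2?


effective squares = 52 + 2 * 0.5 = 53.0
area = 53.0 * 1.0 = 53.0 km^2

53.0 km^2


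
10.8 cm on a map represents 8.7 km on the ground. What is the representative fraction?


ground = 8.7 km = 870000 cm; RF denominator = ground / map = 870000 / 10.8 ≈ 80556; RF = 1:80556

1:80556


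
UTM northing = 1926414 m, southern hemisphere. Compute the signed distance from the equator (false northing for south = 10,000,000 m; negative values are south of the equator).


For southern: actual = 1926414 - 10000000 = -8073586 m

-8073586 m


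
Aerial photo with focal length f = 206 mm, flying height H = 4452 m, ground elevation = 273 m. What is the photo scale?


scale = f / (H - h) = 206 mm / 4179 m = 206 / 4179000 = 1:20286

1:20286


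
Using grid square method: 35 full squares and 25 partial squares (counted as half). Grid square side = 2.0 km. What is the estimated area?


effective squares = 35 + 25 * 0.5 = 47.5
area = 47.5 * 4.0 = 190.0 km^2

190.0 km^2


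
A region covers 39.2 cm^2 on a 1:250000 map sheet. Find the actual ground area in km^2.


ground_area = 39.2 * (250000/100)^2 = 245000000.0 m^2 = 245.0 km^2

245.0 km^2


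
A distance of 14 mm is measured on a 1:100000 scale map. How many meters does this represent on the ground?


ground = 14 mm * 100000 / 1000 = 1400.0 m

1400.0 m


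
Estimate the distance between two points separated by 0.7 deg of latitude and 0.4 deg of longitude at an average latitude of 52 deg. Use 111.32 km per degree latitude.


dlat_km = 0.7 * 111.32 = 77.924
dlon_km = 0.4 * 111.32 * cos(52) ≈ 27.414
dist = sqrt(77.924^2 + 27.414^2) ≈ 82.6 km

82.6 km


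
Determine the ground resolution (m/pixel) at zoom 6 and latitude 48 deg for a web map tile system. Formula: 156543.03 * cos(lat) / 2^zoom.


res = 156543.03 * cos(48) / 2^6 = 156543.03 * 0.66913061 / 64 = 1636.68 m/pixel

1636.68 m/pixel


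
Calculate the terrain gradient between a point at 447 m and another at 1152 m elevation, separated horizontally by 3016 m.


gradient = (1152 - 447) / 3016 = 705 / 3016 = 0.2338

0.2338


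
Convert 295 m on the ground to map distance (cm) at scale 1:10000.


map_cm = 295 * 100 / 10000 = 2.95 cm

2.95 cm


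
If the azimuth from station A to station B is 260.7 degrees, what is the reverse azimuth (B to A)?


back azimuth = (260.7 + 180) mod 360 = 80.7 degrees

80.7 degrees


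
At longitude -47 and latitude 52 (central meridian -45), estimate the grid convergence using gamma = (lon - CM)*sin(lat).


gamma = (-47 - -45) * sin(52) = -2 * 0.788011 = -1.576 degrees

-1.576 degrees


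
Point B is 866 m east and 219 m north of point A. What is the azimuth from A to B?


az = atan2(866, 219) = 75.8 deg
adjusted to 0-360: 75.8 degrees

75.8 degrees


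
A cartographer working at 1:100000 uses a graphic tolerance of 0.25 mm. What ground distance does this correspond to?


ground = 0.25 mm * 100000 / 1000 = 25.0 m

25.0 m


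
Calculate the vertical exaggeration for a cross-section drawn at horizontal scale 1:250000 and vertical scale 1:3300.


VE = horizontal_scale / vertical_scale = 250000 / 3300 ≈ 75.8

75.8x


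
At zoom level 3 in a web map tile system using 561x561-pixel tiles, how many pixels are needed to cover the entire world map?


tiles per axis = 2^3 = 8
total tiles = 8^2 = 64
pixels per axis = 8 * 561 = 4488
total pixels = 4488^2 = 20142144

20142144 pixels


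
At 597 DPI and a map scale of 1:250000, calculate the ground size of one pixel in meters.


pixel_cm = 2.54 / 597 ≈ 0.004255 cm
ground = pixel_cm * 250000 / 100 = 2.54 * 250000 / (597 * 100) = 635000 / 59700 ≈ 10.64 m

10.64 m


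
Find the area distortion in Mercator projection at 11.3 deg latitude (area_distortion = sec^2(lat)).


area_distortion = 1/cos^2(11.3) = 1.04

1.04


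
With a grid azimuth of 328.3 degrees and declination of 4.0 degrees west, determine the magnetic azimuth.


magnetic azimuth = grid azimuth - declination (east +ve)
mag_az = 328.3 - -4.0 = 332.3 degrees

332.3 degrees


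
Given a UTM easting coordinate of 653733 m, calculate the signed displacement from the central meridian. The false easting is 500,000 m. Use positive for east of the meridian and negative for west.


displacement = 653733 - 500000 = 153733 m

153733 m


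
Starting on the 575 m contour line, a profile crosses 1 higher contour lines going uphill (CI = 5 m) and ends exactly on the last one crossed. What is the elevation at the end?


elevation = 575 + 1 * 5 = 580 m

580 m


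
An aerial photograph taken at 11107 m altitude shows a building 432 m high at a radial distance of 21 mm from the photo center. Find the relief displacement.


d = h * r / H = 432 * 21 / 11107 = 0.82 mm

0.82 mm


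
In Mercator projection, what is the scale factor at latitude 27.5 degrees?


SF = 1 / cos(27.5) = 1 / 0.887011 = 1.127

1.127


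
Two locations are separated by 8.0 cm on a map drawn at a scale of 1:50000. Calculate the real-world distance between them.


ground = 8.0 cm * 50000 / 100 = 4000.0 m = 4.0 km

4.0 km


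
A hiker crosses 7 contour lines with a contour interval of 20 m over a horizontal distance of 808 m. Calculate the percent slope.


elevation change = 7 * 20 = 140 m
slope = 140 / 808 * 100 = 17.3%

17.3%


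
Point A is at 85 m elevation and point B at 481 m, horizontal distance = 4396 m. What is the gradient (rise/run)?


gradient = (481 - 85) / 4396 = 396 / 4396 = 0.0901

0.0901


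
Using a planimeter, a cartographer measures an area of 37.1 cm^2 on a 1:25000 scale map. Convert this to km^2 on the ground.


ground_area = 37.1 * (25000/100)^2 = 2318750.0 m^2 = 2.31875 km^2 ≈ 2.319 km^2

2.319 km^2


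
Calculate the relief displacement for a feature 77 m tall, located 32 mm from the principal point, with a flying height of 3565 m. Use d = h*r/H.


d = h * r / H = 77 * 32 / 3565 = 0.69 mm

0.69 mm


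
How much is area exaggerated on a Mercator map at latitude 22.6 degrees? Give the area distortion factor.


area_distortion = 1/cos^2(22.6) = 1.173

1.173


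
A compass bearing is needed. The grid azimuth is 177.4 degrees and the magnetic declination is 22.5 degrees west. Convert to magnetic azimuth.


magnetic azimuth = grid azimuth - declination (east +ve)
mag_az = 177.4 - -22.5 = 199.9 degrees

199.9 degrees


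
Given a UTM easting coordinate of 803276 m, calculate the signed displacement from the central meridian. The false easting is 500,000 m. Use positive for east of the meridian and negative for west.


displacement = 803276 - 500000 = 303276 m

303276 m


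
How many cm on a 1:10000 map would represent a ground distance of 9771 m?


map_cm = 9771 * 100 / 10000 = 97.71 cm

97.71 cm


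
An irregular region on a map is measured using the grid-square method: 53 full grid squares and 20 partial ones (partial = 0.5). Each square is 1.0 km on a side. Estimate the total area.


effective squares = 53 + 20 * 0.5 = 63.0
area = 63.0 * 1.0 = 63.0 km^2

63.0 km^2


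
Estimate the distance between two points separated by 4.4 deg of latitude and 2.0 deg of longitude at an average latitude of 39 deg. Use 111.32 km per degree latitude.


dlat_km = 4.4 * 111.32 = 489.808
dlon_km = 2.0 * 111.32 * cos(39) ≈ 173.024
dist = sqrt(489.808^2 + 173.024^2) ≈ 519.5 km

519.5 km


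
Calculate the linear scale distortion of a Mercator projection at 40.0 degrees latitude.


SF = 1 / cos(40.0) = 1 / 0.766044 = 1.305

1.305


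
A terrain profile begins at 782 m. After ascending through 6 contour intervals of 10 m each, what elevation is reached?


elevation = 782 + 6 * 10 = 842 m

842 m


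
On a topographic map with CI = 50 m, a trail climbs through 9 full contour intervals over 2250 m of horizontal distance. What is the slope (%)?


elevation change = 9 * 50 = 450 m
slope = 450 / 2250 * 100 = 20.0%

20.0%


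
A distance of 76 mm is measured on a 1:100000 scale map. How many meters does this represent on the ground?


ground = 76 mm * 100000 / 1000 = 7600.0 m

7600.0 m


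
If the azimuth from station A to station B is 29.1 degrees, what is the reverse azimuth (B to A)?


back azimuth = (29.1 + 180) mod 360 = 209.1 degrees

209.1 degrees


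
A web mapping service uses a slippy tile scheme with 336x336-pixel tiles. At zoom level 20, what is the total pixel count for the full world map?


tiles per axis = 2^20 = 1048576
total tiles = 1048576^2 = 1099511627776
pixels per axis = 1048576 * 336 = 352321536
total pixels = 352321536^2 = 124130464729399296

124130464729399296 pixels


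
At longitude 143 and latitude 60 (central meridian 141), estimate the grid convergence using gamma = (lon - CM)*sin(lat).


gamma = (143 - 141) * sin(60) = 2 * 0.866025 = 1.732 degrees

1.732 degrees


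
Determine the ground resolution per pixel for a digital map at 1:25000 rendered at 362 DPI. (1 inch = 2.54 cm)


pixel_cm = 2.54 / 362 ≈ 0.007017 cm
ground = pixel_cm * 25000 / 100 = 2.54 * 25000 / (362 * 100) = 63500 / 36200 ≈ 1.75 m

1.75 m


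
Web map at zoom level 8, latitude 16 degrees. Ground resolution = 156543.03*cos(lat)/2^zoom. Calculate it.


res = 156543.03 * cos(16) / 2^8 = 156543.03 * 0.9612617 / 256 = 587.81 m/pixel

587.81 m/pixel


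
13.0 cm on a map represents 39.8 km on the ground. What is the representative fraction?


ground = 39.8 km = 3980000 cm; RF denominator = ground / map = 3980000 / 13.0 ≈ 306154; RF = 1:306154

1:306154
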